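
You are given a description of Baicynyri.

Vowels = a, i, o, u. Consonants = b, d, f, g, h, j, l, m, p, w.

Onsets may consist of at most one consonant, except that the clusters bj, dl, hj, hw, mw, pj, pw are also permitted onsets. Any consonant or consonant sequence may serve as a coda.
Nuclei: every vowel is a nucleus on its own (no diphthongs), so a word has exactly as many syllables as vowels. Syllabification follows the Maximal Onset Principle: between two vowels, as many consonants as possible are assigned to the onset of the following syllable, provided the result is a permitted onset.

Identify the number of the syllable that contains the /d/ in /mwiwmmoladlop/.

Vowels present: i, o, a, o; each is a nucleus, giving 4 syllables.
Between /i/ (V1) and /o/ (V2): /wmm/; trying suffixes from longest down, /m/ is the first permitted one, so coda /wm/ | onset /m/.
Between /o/ (V2) and /a/ (V3): /l/ is a single consonant, so it becomes the next onset.
Between /a/ (V3) and /o/ (V4): /dl/ — entire cluster is a permitted onset → onset /dl/, coda ∅.
Syllabification: mwiwm.mo.la.dlop.
The /d/ is in the onset of syllable 4 (/dlop/).

4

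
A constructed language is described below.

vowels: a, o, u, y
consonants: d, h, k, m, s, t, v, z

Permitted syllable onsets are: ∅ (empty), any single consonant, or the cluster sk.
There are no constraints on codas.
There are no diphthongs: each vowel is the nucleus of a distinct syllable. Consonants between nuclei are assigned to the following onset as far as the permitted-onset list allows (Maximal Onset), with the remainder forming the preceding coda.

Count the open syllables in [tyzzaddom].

Nuclei (vowels): y, a, o → 3 syllables.
V1 /y/ – V2 /a/: cluster /zz/ — the longest permitted-onset suffix is /z/; onset = /z/, preceding coda = /z/.
V2 /a/ – V3 /o/: cluster /dd/ — the longest permitted-onset suffix is /d/; onset = /d/, preceding coda = /d/.
Putting it together: tyz.zad.dom.
Classifying each syllable: /tyz/ (closed), /zad/ (closed), /dom/ (closed).
Open syllables: 0.

0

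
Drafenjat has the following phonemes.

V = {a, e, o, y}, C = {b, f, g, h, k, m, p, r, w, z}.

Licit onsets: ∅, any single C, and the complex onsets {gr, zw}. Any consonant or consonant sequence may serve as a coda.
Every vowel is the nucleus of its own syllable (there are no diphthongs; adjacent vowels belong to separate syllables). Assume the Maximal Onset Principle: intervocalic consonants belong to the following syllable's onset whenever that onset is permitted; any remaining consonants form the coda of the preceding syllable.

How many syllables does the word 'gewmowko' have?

Vowels present: e, o, o; each is a nucleus, giving 3 syllables.

3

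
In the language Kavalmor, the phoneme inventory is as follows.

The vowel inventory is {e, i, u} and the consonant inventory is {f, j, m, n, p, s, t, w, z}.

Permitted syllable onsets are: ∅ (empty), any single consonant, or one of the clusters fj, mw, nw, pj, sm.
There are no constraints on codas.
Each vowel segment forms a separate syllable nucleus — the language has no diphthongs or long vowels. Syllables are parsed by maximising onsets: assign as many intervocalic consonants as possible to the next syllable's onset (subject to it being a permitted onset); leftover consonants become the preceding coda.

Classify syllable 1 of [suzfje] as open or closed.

Vowels present: u, e; each is a nucleus, giving 2 syllables.
Between /u/ (V1) and /e/ (V2): /zfj/ splits as /z/ + /fj/ (/fj/ is the longest suffix that is a licit onset).
Putting it together: suz.fje.
Syllable 1 is /suz/ with coda /z/, so it is closed.

closed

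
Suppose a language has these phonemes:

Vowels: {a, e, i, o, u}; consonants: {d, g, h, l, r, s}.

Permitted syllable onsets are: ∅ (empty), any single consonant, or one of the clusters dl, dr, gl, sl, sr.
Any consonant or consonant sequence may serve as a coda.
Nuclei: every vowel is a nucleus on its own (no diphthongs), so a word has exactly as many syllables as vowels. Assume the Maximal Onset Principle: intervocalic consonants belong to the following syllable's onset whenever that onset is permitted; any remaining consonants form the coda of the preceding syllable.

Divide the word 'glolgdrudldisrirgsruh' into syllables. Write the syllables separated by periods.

Nuclei (vowels): o, u, i, i, u → 5 syllables.
V1 /o/ – V2 /u/: /lgdr/ splits as /lg/ + /dr/ (/dr/ is the longest suffix that is a licit onset).
V2 /u/ – V3 /i/: /dld/ splits as /dl/ + /d/ (/d/ is the longest suffix that is a licit onset).
V3 /i/ – V4 /i/: cluster /sr/ — /sr/ is itself a permitted onset, so the whole cluster goes right; preceding coda = ∅.
V4 /i/ – V5 /u/: /rgsr/; trying suffixes from longest down, /sr/ is the first permitted one, so coda /rg/ | onset /sr/.

glolg.drudl.di.srirg.sruh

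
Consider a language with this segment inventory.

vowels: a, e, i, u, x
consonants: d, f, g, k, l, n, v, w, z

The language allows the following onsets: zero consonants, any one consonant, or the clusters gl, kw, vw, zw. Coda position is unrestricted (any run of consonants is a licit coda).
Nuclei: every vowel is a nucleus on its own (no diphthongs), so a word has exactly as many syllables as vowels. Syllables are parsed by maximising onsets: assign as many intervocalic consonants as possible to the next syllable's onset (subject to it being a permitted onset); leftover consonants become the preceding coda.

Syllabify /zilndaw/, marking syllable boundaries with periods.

ziln.daw

The vowels are i, a — 2 nuclei, so 2 syllables.
V1 /i/ – V2 /a/: /lnd/; trying suffixes from longest down, /d/ is the first permitted one, so coda /ln/ | onset /d/.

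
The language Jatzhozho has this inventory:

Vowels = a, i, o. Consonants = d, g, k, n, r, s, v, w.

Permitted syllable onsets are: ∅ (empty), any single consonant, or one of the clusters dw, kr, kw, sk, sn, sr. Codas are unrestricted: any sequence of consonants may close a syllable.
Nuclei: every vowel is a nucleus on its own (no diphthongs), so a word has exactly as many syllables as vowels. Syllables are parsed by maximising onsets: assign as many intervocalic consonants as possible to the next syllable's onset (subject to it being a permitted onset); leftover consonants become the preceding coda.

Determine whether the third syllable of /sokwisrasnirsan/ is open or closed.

open

Vowels present: o, i, a, i, a; each is a nucleus, giving 5 syllables.
V1 /o/ – V2 /i/: cluster /kw/ — /kw/ is itself a permitted onset, so the whole cluster goes right; preceding coda = ∅.
V2 /i/ – V3 /a/: /sr/ is a licit onset in full, so it all attaches to the next syllable.
V3 /a/ – V4 /i/: /sn/ is a licit onset in full, so it all attaches to the next syllable.
V4 /i/ – V5 /a/: /rs/ splits as /r/ + /s/ (/s/ is the longest suffix that is a licit onset).
Syllabification: so.kwi.sra.snir.san.
Syllable 3 is /sra/; it ends in its nucleus with no coda, so it is open.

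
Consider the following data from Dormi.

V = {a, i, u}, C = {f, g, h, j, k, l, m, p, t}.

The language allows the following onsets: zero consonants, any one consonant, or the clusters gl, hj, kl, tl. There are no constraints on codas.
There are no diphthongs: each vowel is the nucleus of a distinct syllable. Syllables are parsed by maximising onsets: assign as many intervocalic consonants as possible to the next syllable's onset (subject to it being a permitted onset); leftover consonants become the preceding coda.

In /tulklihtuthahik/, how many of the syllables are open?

1

Nuclei (vowels): u, i, u, a, i → 5 syllables.
/u…i/ gap (V1→V2): /lkl/ — longest licit onset from the right is /kl/, leaving /l/ as coda.
/i…u/ gap (V2→V3): /ht/ — longest licit onset from the right is /t/, leaving /h/ as coda.
/u…a/ gap (V3→V4): /th/; trying suffixes from longest down, /h/ is the first permitted one, so coda /t/ | onset /h/.
/a…i/ gap (V4→V5): /h/ → onset of the next syllable (single consonants are always licit onsets).
Result: tul.klih.tut.ha.hik.
Classifying each syllable: /tul/ (closed), /klih/ (closed), /tut/ (closed), /ha/ (open), /hik/ (closed).
Open syllables: 1.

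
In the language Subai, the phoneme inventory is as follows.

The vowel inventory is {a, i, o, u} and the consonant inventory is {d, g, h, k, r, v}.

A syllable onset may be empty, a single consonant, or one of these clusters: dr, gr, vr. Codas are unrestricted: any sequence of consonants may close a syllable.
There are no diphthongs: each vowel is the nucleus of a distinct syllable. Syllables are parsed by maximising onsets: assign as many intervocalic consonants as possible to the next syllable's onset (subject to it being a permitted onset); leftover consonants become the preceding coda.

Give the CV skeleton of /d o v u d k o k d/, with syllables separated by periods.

CV.CVC.CVCC

Vowels present: o, u, o; each is a nucleus, giving 3 syllables.
σ1/σ2 boundary: /v/ is a single consonant, so it becomes the next onset.
σ2/σ3 boundary: /dk/ — longest licit onset from the right is /k/, leaving /d/ as coda.
Result: do.vud.kokd.
Mapping each syllable to C/V: /do/ → CV, /vud/ → CVC, /kokd/ → CVCC.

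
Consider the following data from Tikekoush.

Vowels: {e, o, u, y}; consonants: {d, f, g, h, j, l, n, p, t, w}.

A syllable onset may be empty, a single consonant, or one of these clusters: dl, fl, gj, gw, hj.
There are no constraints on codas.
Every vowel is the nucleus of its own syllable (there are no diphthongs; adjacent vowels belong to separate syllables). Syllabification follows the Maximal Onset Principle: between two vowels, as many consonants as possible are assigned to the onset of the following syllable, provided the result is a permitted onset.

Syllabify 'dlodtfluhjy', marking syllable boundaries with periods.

The vowels are o, u, y — 3 nuclei, so 3 syllables.
σ1/σ2 boundary: cluster /dtfl/ — the longest permitted-onset suffix is /fl/; onset = /fl/, preceding coda = /dt/.
σ2/σ3 boundary: /hj/ — entire cluster is a permitted onset → onset /hj/, coda ∅.

dlodt.flu.hjy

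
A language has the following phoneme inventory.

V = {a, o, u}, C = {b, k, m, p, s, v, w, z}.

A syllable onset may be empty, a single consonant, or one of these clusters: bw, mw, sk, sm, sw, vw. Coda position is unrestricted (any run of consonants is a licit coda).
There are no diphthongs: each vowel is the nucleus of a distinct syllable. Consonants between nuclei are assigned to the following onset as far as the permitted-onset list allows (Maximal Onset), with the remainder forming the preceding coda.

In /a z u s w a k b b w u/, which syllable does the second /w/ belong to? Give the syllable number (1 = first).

4

Nuclei (vowels): a, u, a, u → 4 syllables.
σ1/σ2 boundary: just /z/ — single C goes to the following onset.
σ2/σ3 boundary: /sw/ — entire cluster is a permitted onset → onset /sw/, coda ∅.
σ3/σ4 boundary: cluster /kbbw/ — the longest permitted-onset suffix is /bw/; onset = /bw/, preceding coda = /kb/.
Syllabification: a.zu.swakb.bwu.
The second /w/ is in the onset of syllable 4 (/bwu/).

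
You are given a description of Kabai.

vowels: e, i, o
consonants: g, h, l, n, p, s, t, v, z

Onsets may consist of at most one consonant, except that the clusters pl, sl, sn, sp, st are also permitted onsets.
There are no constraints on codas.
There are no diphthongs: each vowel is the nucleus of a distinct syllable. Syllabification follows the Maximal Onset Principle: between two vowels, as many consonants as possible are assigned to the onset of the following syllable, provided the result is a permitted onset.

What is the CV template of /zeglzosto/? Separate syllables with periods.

Nuclei (vowels): e, o, o → 3 syllables.
/e…o/ gap (V1→V2): /glz/ splits as /gl/ + /z/ (/z/ is the longest suffix that is a licit onset).
/o…o/ gap (V2→V3): /st/ is a licit onset in full, so it all attaches to the next syllable.
Putting it together: zegl.zo.sto.
Mapping each syllable to C/V: /zegl/ → CVCC, /zo/ → CV, /sto/ → CCV.

CVCC.CV.CCV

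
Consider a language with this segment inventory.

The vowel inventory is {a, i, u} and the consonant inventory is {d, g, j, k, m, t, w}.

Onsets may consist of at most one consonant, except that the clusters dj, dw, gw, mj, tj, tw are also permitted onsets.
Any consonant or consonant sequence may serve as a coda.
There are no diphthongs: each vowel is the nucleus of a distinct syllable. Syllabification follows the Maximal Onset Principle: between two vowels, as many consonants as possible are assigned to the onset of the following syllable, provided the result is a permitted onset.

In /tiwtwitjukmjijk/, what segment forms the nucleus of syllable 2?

The vowels are i, i, u, i — 4 nuclei, so 4 syllables.
The second nucleus (vowel 2 from the left) is /i/.

i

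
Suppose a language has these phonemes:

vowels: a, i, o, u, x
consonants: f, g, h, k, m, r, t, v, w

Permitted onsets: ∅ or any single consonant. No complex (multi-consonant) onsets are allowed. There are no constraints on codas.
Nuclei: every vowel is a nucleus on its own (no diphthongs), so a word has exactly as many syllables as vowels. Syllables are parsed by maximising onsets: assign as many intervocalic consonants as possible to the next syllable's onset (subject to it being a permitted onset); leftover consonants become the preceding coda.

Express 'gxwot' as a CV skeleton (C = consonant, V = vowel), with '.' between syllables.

Vowels present: x, o; each is a nucleus, giving 2 syllables.
Between /x/ (V1) and /o/ (V2): just /w/ — single C goes to the following onset.
Putting it together: gx.wot.
Mapping each syllable to C/V: /gx/ → CV, /wot/ → CVC.

CV.CVC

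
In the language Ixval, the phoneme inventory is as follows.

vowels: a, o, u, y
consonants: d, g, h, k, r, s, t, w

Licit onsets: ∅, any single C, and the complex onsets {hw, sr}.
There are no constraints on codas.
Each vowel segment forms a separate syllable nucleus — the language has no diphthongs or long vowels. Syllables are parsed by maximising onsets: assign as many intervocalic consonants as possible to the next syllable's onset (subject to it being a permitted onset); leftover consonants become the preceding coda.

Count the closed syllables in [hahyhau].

The vowels are a, y, a, u — 4 nuclei, so 4 syllables.
Between /a/ (V1) and /y/ (V2): just /h/ — single C goes to the following onset.
Between /y/ (V2) and /a/ (V3): just /h/ — single C goes to the following onset.
Between /a/ (V3) and /u/ (V4): no consonants, so the boundary falls immediately after /a/.
So the parse is ha.hy.ha.u.
Classifying each syllable: /ha/ (open), /hy/ (open), /ha/ (open), /u/ (open).
Closed syllables: 0.

0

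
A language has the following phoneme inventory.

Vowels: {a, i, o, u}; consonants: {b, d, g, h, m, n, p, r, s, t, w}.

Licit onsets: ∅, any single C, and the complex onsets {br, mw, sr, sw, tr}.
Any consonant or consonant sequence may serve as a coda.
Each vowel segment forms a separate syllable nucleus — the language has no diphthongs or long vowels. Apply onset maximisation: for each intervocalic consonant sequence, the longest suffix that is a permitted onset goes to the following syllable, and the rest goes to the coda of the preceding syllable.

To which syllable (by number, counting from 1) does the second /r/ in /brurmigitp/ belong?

1

Nuclei (vowels): u, i, i → 3 syllables.
Between /u/ (V1) and /i/ (V2): /rm/; trying suffixes from longest down, /m/ is the first permitted one, so coda /r/ | onset /m/.
Between /i/ (V2) and /i/ (V3): /g/ is a single consonant, so it becomes the next onset.
So the parse is brur.mi.gitp.
The second /r/ is in the coda of syllable 1 (/brur/).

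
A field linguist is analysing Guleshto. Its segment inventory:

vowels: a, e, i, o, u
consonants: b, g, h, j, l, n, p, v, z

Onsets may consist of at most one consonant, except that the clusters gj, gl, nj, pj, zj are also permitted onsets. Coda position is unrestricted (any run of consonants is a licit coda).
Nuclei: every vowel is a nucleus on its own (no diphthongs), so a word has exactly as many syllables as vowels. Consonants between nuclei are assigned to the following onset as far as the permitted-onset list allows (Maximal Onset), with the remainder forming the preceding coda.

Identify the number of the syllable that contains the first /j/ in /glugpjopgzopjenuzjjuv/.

The vowels are u, o, o, e, u, u — 6 nuclei, so 6 syllables.
σ1/σ2 boundary: /gpj/ — longest licit onset from the right is /pj/, leaving /g/ as coda.
σ2/σ3 boundary: /pgz/ — longest licit onset from the right is /z/, leaving /pg/ as coda.
σ3/σ4 boundary: /pj/ is a licit onset in full, so it all attaches to the next syllable.
σ4/σ5 boundary: just /n/ — single C goes to the following onset.
σ5/σ6 boundary: cluster /zjj/ — the longest permitted-onset suffix is /j/; onset = /j/, preceding coda = /zj/.
Result: glug.pjopg.zo.pje.nuzj.juv.
The first /j/ is in the onset of syllable 2 (/pjopg/).

2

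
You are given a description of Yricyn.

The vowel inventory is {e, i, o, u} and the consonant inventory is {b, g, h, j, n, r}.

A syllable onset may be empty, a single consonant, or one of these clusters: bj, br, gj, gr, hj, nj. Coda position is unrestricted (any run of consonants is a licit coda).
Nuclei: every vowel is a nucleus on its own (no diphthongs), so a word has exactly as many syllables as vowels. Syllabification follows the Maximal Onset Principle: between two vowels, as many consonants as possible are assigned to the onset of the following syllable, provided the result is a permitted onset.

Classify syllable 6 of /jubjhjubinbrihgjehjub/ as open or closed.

Nuclei (vowels): u, u, i, i, e, u → 6 syllables.
/u…u/ gap (V1→V2): /bjhj/ — longest licit onset from the right is /hj/, leaving /bj/ as coda.
/u…i/ gap (V2→V3): /b/ is a single consonant, so it becomes the next onset.
/i…i/ gap (V3→V4): cluster /nbr/ — the longest permitted-onset suffix is /br/; onset = /br/, preceding coda = /n/.
/i…e/ gap (V4→V5): cluster /hgj/ — the longest permitted-onset suffix is /gj/; onset = /gj/, preceding coda = /h/.
/e…u/ gap (V5→V6): cluster /hj/ — /hj/ is itself a permitted onset, so the whole cluster goes right; preceding coda = ∅.
Result: jubj.hju.bin.brih.gje.hjub.
Syllable 6 is /hjub/ with coda /b/, so it is closed.

closed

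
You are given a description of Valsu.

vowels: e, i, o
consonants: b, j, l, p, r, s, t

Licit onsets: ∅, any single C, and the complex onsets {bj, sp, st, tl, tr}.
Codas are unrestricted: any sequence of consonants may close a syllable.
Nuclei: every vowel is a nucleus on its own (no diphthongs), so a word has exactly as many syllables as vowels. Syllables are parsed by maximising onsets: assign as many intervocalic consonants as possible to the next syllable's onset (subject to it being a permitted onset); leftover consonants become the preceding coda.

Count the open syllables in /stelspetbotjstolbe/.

Vowels present: e, e, o, o, e; each is a nucleus, giving 5 syllables.
Between /e/ (V1) and /e/ (V2): /lsp/ — longest licit onset from the right is /sp/, leaving /l/ as coda.
Between /e/ (V2) and /o/ (V3): /tb/ — longest licit onset from the right is /b/, leaving /t/ as coda.
Between /o/ (V3) and /o/ (V4): cluster /tjst/ — the longest permitted-onset suffix is /st/; onset = /st/, preceding coda = /tj/.
Between /o/ (V4) and /e/ (V5): cluster /lb/ — the longest permitted-onset suffix is /b/; onset = /b/, preceding coda = /l/.
So the parse is stel.spet.botj.stol.be.
Classifying each syllable: /stel/ (closed), /spet/ (closed), /botj/ (closed), /stol/ (closed), /be/ (open).
Open syllables: 1.

1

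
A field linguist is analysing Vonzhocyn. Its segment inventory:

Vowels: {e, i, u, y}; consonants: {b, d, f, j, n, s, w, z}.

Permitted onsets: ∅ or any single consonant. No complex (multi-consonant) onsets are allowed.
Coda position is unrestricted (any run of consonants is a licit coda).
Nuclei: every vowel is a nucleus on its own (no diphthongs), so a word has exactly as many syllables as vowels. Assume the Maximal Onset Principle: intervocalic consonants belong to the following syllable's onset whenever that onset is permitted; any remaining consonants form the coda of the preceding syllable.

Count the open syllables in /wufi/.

Nuclei (vowels): u, i → 2 syllables.
Between /u/ (V1) and /i/ (V2): just /f/ — single C goes to the following onset.
So the parse is wu.fi.
Classifying each syllable: /wu/ (open), /fi/ (open).
Open syllables: 2.

2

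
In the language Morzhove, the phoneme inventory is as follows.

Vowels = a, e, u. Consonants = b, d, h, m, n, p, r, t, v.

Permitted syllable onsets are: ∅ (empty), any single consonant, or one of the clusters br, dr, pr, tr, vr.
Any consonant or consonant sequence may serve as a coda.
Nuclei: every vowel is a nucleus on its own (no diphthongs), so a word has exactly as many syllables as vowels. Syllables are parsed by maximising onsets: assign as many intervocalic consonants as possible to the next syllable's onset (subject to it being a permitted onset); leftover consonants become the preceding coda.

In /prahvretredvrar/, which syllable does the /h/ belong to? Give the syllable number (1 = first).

The vowels are a, e, e, a — 4 nuclei, so 4 syllables.
σ1/σ2 boundary: /hvr/; trying suffixes from longest down, /vr/ is the first permitted one, so coda /h/ | onset /vr/.
σ2/σ3 boundary: /tr/ — entire cluster is a permitted onset → onset /tr/, coda ∅.
σ3/σ4 boundary: cluster /dvr/ — the longest permitted-onset suffix is /vr/; onset = /vr/, preceding coda = /d/.
Result: prah.vre.tred.vrar.
The /h/ is in the coda of syllable 1 (/prah/).

1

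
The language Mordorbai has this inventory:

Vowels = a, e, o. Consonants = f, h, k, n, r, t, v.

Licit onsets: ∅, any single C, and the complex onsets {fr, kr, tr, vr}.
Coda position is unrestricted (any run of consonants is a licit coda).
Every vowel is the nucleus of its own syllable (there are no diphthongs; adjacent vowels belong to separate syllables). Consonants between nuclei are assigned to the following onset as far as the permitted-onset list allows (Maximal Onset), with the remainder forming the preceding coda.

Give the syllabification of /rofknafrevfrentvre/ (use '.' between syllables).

rofk.na.frev.frent.vre

Nuclei (vowels): o, a, e, e, e → 5 syllables.
σ1/σ2 boundary: cluster /fkn/ — the longest permitted-onset suffix is /n/; onset = /n/, preceding coda = /fk/.
σ2/σ3 boundary: cluster /fr/ — /fr/ is itself a permitted onset, so the whole cluster goes right; preceding coda = ∅.
σ3/σ4 boundary: /vfr/ splits as /v/ + /fr/ (/fr/ is the longest suffix that is a licit onset).
σ4/σ5 boundary: /ntvr/; trying suffixes from longest down, /vr/ is the first permitted one, so coda /nt/ | onset /vr/.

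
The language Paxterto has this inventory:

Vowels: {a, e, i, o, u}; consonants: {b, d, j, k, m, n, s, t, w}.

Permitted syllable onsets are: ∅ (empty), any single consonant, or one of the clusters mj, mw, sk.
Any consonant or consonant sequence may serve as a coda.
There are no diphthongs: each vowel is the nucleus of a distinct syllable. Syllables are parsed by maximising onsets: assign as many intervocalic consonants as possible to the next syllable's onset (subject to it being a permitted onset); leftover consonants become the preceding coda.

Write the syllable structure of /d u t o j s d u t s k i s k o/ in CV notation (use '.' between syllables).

Vowels present: u, o, u, i, o; each is a nucleus, giving 5 syllables.
σ1/σ2 boundary: /t/ → onset of the next syllable (single consonants are always licit onsets).
σ2/σ3 boundary: /jsd/ splits as /js/ + /d/ (/d/ is the longest suffix that is a licit onset).
σ3/σ4 boundary: /tsk/; trying suffixes from longest down, /sk/ is the first permitted one, so coda /t/ | onset /sk/.
σ4/σ5 boundary: /sk/ — entire cluster is a permitted onset → onset /sk/, coda ∅.
So the parse is du.tojs.dut.ski.sko.
Mapping each syllable to C/V: /du/ → CV, /tojs/ → CVCC, /dut/ → CVC, /ski/ → CCV, /sko/ → CCV.

CV.CVCC.CVC.CCV.CCV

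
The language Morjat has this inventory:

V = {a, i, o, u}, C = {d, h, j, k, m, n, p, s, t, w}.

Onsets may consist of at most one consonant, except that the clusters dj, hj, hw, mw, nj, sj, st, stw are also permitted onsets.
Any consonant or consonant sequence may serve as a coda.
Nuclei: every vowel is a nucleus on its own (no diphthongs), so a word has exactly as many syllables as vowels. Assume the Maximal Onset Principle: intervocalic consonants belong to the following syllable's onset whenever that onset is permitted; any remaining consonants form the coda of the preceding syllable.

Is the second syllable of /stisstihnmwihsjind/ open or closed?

closed

Nuclei (vowels): i, i, i, i → 4 syllables.
Between /i/ (V1) and /i/ (V2): cluster /sst/ — the longest permitted-onset suffix is /st/; onset = /st/, preceding coda = /s/.
Between /i/ (V2) and /i/ (V3): cluster /hnmw/ — the longest permitted-onset suffix is /mw/; onset = /mw/, preceding coda = /hn/.
Between /i/ (V3) and /i/ (V4): cluster /hsj/ — the longest permitted-onset suffix is /sj/; onset = /sj/, preceding coda = /h/.
Result: stis.stihn.mwih.sjind.
Syllable 2 is /stihn/ with coda /hn/, so it is closed.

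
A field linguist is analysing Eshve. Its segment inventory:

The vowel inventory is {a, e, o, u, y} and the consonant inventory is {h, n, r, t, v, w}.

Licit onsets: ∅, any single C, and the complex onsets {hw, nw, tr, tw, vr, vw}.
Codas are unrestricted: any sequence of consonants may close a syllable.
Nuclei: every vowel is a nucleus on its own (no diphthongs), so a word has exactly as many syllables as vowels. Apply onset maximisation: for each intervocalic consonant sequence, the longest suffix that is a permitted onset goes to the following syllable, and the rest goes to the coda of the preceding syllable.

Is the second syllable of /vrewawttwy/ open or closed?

Vowels present: e, a, y; each is a nucleus, giving 3 syllables.
σ1/σ2 boundary: /w/ → onset of the next syllable (single consonants are always licit onsets).
σ2/σ3 boundary: /wttw/ — longest licit onset from the right is /tw/, leaving /wt/ as coda.
Putting it together: vre.wawt.twy.
Syllable 2 is /wawt/ with coda /wt/, so it is closed.

closed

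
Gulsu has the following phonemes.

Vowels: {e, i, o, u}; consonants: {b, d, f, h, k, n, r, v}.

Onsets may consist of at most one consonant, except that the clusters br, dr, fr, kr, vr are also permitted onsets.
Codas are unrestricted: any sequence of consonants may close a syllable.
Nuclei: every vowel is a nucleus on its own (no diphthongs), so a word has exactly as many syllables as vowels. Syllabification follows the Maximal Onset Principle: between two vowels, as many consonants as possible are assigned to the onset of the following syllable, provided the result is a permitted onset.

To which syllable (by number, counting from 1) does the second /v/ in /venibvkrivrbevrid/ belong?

2

The vowels are e, i, i, e, i — 5 nuclei, so 5 syllables.
σ1/σ2 boundary: /n/ is a single consonant, so it becomes the next onset.
σ2/σ3 boundary: /bvkr/; trying suffixes from longest down, /kr/ is the first permitted one, so coda /bv/ | onset /kr/.
σ3/σ4 boundary: /vrb/ — longest licit onset from the right is /b/, leaving /vr/ as coda.
σ4/σ5 boundary: cluster /vr/ — /vr/ is itself a permitted onset, so the whole cluster goes right; preceding coda = ∅.
Syllabification: ve.nibv.krivr.be.vrid.
The second /v/ is in the coda of syllable 2 (/nibv/).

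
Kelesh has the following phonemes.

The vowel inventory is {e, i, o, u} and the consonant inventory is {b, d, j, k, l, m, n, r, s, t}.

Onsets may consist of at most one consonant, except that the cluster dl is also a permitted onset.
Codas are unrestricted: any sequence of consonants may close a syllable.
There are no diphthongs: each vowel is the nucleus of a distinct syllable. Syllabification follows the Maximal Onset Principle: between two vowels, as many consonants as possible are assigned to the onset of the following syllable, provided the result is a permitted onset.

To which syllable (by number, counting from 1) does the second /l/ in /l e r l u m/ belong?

2

Vowels present: e, u; each is a nucleus, giving 2 syllables.
σ1/σ2 boundary: cluster /rl/ — the longest permitted-onset suffix is /l/; onset = /l/, preceding coda = /r/.
Putting it together: ler.lum.
The second /l/ is in the onset of syllable 2 (/lum/).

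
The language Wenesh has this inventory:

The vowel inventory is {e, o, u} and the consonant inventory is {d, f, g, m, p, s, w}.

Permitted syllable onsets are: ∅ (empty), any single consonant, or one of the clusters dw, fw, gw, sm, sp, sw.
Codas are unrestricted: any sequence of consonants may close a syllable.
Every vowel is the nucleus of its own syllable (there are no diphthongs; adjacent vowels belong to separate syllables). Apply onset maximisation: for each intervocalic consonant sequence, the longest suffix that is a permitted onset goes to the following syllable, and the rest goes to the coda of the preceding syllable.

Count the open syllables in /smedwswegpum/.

The vowels are e, e, u — 3 nuclei, so 3 syllables.
σ1/σ2 boundary: /dwsw/; trying suffixes from longest down, /sw/ is the first permitted one, so coda /dw/ | onset /sw/.
σ2/σ3 boundary: /gp/ splits as /g/ + /p/ (/p/ is the longest suffix that is a licit onset).
Syllabification: smedw.sweg.pum.
Classifying each syllable: /smedw/ (closed), /sweg/ (closed), /pum/ (closed).
Open syllables: 0.

0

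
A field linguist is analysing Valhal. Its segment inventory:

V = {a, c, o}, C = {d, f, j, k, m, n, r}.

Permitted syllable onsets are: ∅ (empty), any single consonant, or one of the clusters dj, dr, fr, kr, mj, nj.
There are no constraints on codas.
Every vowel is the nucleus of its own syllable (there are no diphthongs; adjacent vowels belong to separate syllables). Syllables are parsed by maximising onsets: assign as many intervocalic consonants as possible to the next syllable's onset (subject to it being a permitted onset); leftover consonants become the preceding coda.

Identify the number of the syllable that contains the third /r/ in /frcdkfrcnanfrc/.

4

Nuclei (vowels): c, c, a, c → 4 syllables.
σ1/σ2 boundary: /dkfr/ splits as /dk/ + /fr/ (/fr/ is the longest suffix that is a licit onset).
σ2/σ3 boundary: just /n/ — single C goes to the following onset.
σ3/σ4 boundary: cluster /nfr/ — the longest permitted-onset suffix is /fr/; onset = /fr/, preceding coda = /n/.
Syllabification: frcdk.frc.nan.frc.
The third /r/ is in the onset of syllable 4 (/frc/).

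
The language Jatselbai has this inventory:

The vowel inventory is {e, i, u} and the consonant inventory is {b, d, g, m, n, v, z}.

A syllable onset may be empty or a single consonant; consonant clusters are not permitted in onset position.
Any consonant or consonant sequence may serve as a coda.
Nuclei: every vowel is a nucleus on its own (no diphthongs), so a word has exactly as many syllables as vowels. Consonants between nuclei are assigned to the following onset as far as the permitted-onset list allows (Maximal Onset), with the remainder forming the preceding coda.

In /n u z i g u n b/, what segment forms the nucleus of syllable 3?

u

The vowels are u, i, u — 3 nuclei, so 3 syllables.
The third nucleus (vowel 3 from the left) is /u/.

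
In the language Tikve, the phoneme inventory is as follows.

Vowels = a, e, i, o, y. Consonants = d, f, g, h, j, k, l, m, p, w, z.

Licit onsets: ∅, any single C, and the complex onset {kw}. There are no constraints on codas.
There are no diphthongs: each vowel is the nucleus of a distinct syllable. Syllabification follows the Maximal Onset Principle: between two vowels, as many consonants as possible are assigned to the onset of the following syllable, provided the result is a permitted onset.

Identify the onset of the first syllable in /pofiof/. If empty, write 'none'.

p

Nuclei (vowels): o, i, o → 3 syllables.
V1 /o/ – V2 /i/: /f/ is a single consonant, so it becomes the next onset.
V2 /i/ – V3 /o/: hiatus — the boundary sits between the two vowels.
So the parse is po.fi.of.
Syllable 1 is /po/: onset /p/, nucleus /o/, coda ∅.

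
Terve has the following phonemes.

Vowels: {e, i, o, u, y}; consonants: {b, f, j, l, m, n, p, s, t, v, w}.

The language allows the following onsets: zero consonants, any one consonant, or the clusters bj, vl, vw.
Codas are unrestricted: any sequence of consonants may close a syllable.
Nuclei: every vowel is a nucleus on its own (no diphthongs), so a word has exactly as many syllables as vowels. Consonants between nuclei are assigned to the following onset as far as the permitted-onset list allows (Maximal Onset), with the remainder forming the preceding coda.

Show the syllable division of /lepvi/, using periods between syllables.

The vowels are e, i — 2 nuclei, so 2 syllables.
Between /e/ (V1) and /i/ (V2): /pv/ — longest licit onset from the right is /v/, leaving /p/ as coda.

lep.vi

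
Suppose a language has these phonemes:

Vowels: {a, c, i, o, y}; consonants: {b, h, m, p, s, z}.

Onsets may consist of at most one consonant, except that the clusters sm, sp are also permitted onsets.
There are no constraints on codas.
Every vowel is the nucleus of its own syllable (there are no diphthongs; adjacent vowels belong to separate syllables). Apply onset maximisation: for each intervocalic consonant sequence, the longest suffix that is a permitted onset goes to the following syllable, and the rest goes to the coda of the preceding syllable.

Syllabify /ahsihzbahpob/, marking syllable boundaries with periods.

ah.sihz.bah.pob

The vowels are a, i, a, o — 4 nuclei, so 4 syllables.
σ1/σ2 boundary: /hs/; trying suffixes from longest down, /s/ is the first permitted one, so coda /h/ | onset /s/.
σ2/σ3 boundary: cluster /hzb/ — the longest permitted-onset suffix is /b/; onset = /b/, preceding coda = /hz/.
σ3/σ4 boundary: /hp/; trying suffixes from longest down, /p/ is the first permitted one, so coda /h/ | onset /p/.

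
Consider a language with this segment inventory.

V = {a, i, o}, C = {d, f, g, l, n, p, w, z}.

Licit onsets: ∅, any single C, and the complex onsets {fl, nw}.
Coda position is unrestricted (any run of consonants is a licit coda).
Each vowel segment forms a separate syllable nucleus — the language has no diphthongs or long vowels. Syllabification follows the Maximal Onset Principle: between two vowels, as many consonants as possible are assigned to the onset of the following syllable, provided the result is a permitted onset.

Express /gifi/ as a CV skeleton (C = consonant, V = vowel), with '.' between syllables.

The vowels are i, i — 2 nuclei, so 2 syllables.
V1 /i/ – V2 /i/: /f/ → onset of the next syllable (single consonants are always licit onsets).
Result: gi.fi.
Mapping each syllable to C/V: /gi/ → CV, /fi/ → CV.

CV.CV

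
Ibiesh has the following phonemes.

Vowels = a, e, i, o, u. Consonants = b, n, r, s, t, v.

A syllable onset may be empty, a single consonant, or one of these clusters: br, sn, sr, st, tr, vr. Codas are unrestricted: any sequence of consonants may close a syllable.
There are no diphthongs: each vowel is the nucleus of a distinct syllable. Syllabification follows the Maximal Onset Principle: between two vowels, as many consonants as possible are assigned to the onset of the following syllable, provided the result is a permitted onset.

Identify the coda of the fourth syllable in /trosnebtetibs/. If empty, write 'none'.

bs

Vowels present: o, e, e, i; each is a nucleus, giving 4 syllables.
/o…e/ gap (V1→V2): /sn/ is a licit onset in full, so it all attaches to the next syllable.
/e…e/ gap (V2→V3): /bt/; trying suffixes from longest down, /t/ is the first permitted one, so coda /b/ | onset /t/.
/e…i/ gap (V3→V4): /t/ is a single consonant, so it becomes the next onset.
Syllabification: tro.sneb.te.tibs.
Syllable 4 is /tibs/: onset /t/, nucleus /i/, coda /bs/.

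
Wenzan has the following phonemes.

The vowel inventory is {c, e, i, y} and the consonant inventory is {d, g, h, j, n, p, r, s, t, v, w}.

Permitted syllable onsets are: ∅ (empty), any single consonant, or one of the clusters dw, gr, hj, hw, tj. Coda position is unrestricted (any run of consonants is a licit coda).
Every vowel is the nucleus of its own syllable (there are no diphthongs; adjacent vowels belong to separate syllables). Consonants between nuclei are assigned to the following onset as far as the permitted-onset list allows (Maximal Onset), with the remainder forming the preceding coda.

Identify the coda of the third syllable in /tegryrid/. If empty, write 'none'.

d

Vowels present: e, y, i; each is a nucleus, giving 3 syllables.
V1 /e/ – V2 /y/: cluster /gr/ — /gr/ is itself a permitted onset, so the whole cluster goes right; preceding coda = ∅.
V2 /y/ – V3 /i/: /r/ is a single consonant, so it becomes the next onset.
Putting it together: te.gry.rid.
Syllable 3 is /rid/: onset /r/, nucleus /i/, coda /d/.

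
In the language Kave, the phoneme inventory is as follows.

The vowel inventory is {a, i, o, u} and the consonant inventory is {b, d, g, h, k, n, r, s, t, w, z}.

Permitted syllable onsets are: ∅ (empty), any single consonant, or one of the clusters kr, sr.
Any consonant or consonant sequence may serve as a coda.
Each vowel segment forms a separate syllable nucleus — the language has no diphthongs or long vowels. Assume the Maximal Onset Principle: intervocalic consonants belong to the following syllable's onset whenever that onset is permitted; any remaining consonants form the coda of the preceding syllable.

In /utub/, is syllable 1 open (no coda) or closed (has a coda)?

Vowels present: u, u; each is a nucleus, giving 2 syllables.
Between /u/ (V1) and /u/ (V2): /t/ → onset of the next syllable (single consonants are always licit onsets).
So the parse is u.tub.
Syllable 1 is /u/; it ends in its nucleus with no coda, so it is open.

open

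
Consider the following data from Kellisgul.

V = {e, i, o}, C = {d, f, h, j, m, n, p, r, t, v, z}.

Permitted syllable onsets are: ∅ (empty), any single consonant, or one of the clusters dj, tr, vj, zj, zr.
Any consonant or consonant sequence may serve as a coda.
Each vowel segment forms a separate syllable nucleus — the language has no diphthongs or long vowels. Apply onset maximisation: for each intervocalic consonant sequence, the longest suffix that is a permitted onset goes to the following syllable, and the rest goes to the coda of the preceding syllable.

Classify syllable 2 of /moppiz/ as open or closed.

closed

Nuclei (vowels): o, i → 2 syllables.
V1 /o/ – V2 /i/: /pp/ — longest licit onset from the right is /p/, leaving /p/ as coda.
Putting it together: mop.piz.
Syllable 2 is /piz/ with coda /z/, so it is closed.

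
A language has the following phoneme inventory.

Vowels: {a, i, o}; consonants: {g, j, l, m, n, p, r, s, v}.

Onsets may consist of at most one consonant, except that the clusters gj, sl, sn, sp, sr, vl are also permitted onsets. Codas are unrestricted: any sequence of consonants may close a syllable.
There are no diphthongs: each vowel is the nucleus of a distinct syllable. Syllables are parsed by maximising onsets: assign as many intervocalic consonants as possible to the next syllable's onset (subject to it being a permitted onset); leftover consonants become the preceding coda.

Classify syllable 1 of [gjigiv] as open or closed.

open

Vowels present: i, i; each is a nucleus, giving 2 syllables.
V1 /i/ – V2 /i/: /g/ is a single consonant, so it becomes the next onset.
Putting it together: gji.giv.
Syllable 1 is /gji/; it ends in its nucleus with no coda, so it is open.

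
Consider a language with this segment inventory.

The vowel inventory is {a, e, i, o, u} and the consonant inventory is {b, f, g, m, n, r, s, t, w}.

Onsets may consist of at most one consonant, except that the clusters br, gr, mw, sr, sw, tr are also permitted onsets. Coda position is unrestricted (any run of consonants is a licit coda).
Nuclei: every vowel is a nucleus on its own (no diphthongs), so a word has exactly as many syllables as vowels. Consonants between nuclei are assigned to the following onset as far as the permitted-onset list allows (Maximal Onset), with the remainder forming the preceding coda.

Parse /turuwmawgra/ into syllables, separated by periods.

Nuclei (vowels): u, u, a, a → 4 syllables.
Between /u/ (V1) and /u/ (V2): /r/ → onset of the next syllable (single consonants are always licit onsets).
Between /u/ (V2) and /a/ (V3): cluster /wm/ — the longest permitted-onset suffix is /m/; onset = /m/, preceding coda = /w/.
Between /a/ (V3) and /a/ (V4): cluster /wgr/ — the longest permitted-onset suffix is /gr/; onset = /gr/, preceding coda = /w/.

tu.ruw.maw.gra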